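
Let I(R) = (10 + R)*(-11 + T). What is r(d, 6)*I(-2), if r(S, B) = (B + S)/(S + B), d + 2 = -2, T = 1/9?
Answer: -784/9 ≈ -87.111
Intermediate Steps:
T = ⅑ (T = 1*(⅑) = ⅑ ≈ 0.11111)
d = -4 (d = -2 - 2 = -4)
r(S, B) = 1 (r(S, B) = (B + S)/(B + S) = 1)
I(R) = -980/9 - 98*R/9 (I(R) = (10 + R)*(-11 + ⅑) = (10 + R)*(-98/9) = -980/9 - 98*R/9)
r(d, 6)*I(-2) = 1*(-980/9 - 98/9*(-2)) = 1*(-980/9 + 196/9) = 1*(-784/9) = -784/9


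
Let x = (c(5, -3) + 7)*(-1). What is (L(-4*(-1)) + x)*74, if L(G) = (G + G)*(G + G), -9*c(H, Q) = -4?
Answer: 37666/9 ≈ 4185.1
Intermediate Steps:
c(H, Q) = 4/9 (c(H, Q) = -⅑*(-4) = 4/9)
L(G) = 4*G² (L(G) = (2*G)*(2*G) = 4*G²)
x = -67/9 (x = (4/9 + 7)*(-1) = (67/9)*(-1) = -67/9 ≈ -7.4444)
(L(-4*(-1)) + x)*74 = (4*(-4*(-1))² - 67/9)*74 = (4*4² - 67/9)*74 = (4*16 - 67/9)*74 = (64 - 67/9)*74 = (509/9)*74 = 37666/9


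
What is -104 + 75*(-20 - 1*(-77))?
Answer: 4171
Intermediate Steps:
-104 + 75*(-20 - 1*(-77)) = -104 + 75*(-20 + 77) = -104 + 75*57 = -104 + 4275 = 4171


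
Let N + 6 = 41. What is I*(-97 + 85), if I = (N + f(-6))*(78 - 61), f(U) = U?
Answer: -5916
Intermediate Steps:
N = 35 (N = -6 + 41 = 35)
I = 493 (I = (35 - 6)*(78 - 61) = 29*17 = 493)
I*(-97 + 85) = 493*(-97 + 85) = 493*(-12) = -5916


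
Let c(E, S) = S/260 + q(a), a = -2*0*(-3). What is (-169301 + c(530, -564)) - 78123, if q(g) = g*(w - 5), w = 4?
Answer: -16082701/65 ≈ -2.4743e+5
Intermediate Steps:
a = 0 (a = 0*(-3) = 0)
q(g) = -g (q(g) = g*(4 - 5) = g*(-1) = -g)
c(E, S) = S/260 (c(E, S) = S/260 - 1*0 = S/260 + 0 = S/260)
(-169301 + c(530, -564)) - 78123 = (-169301 + (1/260)*(-564)) - 78123 = (-169301 - 141/65) - 78123 = -11004706/65 - 78123 = -16082701/65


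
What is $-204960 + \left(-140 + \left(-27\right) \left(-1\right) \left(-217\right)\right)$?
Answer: $-210959$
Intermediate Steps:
$-204960 + \left(-140 + \left(-27\right) \left(-1\right) \left(-217\right)\right) = -204960 + \left(-140 + 27 \left(-217\right)\right) = -204960 - 5999 = -210959$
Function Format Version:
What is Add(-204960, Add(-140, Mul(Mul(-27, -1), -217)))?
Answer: -210959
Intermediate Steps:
Add(-204960, Add(-140, Mul(Mul(-27, -1), -217))) = Add(-204960, Add(-140, Mul(27, -217))) = Add(-204960, Add(-140, -5859)) = Add(-204960, -5999) = -210959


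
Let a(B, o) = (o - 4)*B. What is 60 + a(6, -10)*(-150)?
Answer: 12660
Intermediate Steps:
a(B, o) = B*(-4 + o) (a(B, o) = (-4 + o)*B = B*(-4 + o))
60 + a(6, -10)*(-150) = 60 + (6*(-4 - 10))*(-150) = 60 + (6*(-14))*(-150) = 60 - 84*(-150) = 60 + 12600 = 12660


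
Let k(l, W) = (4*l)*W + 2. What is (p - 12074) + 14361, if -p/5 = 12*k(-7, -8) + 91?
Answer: -11728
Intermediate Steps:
k(l, W) = 2 + 4*W*l (k(l, W) = 4*W*l + 2 = 2 + 4*W*l)
p = -14015 (p = -5*(12*(2 + 4*(-8)*(-7)) + 91) = -5*(12*(2 + 224) + 91) = -5*(12*226 + 91) = -5*(2712 + 91) = -5*2803 = -14015)
(p - 12074) + 14361 = (-14015 - 12074) + 14361 = -26089 + 14361 = -11728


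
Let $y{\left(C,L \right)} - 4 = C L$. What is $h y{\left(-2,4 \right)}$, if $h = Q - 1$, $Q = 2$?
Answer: $-4$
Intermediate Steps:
$y{\left(C,L \right)} = 4 + C L$
$h = 1$ ($h = 2 - 1 = 1$)
$h y{\left(-2,4 \right)} = 1 \left(4 - 8\right) = 1 \left(-4\right) = -4$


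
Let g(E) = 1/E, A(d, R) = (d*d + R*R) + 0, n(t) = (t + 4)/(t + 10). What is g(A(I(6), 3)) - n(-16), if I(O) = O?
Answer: -89/45 ≈ -1.9778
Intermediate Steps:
n(t) = (4 + t)/(10 + t)
A(d, R) = R**2 + d**2 (A(d, R) = (d**2 + R**2) + 0 = (R**2 + d**2) + 0 = R**2 + d**2)
g(A(I(6), 3)) - n(-16) = 1/(3**2 + 6**2) - (4 - 16)/(10 - 16) = 1/(9 + 36) - (-12)/(-6) = 1/45 - (-1)*(-12)/6 = 1/45 - 1*2 = 1/45 - 2 = -89/45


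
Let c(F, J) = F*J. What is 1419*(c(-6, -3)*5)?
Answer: 127710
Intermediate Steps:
1419*(c(-6, -3)*5) = 1419*(-6*(-3)*5) = 1419*(18*5) = 1419*90 = 127710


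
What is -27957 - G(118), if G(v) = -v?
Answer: -27839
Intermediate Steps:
-27957 - G(118) = -27957 - (-1)*118 = -27957 - 1*(-118) = -27957 + 118 = -27839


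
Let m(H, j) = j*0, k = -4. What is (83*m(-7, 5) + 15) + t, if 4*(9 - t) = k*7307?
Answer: 7331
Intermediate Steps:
m(H, j) = 0
t = 7316 (t = 9 - (-1)*7307 = 9 - ¼*(-29228) = 9 + 7307 = 7316)
(83*m(-7, 5) + 15) + t = (83*0 + 15) + 7316 = (0 + 15) + 7316 = 15 + 7316 = 7331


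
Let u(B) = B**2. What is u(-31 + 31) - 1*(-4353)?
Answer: 4353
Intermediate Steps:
u(-31 + 31) - 1*(-4353) = (-31 + 31)**2 - 1*(-4353) = 0**2 + 4353 = 0 + 4353 = 4353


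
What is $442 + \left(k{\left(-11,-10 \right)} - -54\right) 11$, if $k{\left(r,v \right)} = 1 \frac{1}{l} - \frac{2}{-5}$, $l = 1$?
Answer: $\frac{5257}{5} \approx 1051.4$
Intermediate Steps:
$k{\left(r,v \right)} = \frac{7}{5}$ ($k{\left(r,v \right)} = 1 \cdot 1^{-1} - \frac{2}{-5} = 1 \cdot 1 - - \frac{2}{5} = 1 + \frac{2}{5} = \frac{7}{5}$)
$442 + \left(k{\left(-11,-10 \right)} - -54\right) 11 = 442 + \left(\frac{7}{5} - -54\right) 11 = 442 + \left(\frac{7}{5} + 54\right) 11 = 442 + \frac{277}{5} \cdot 11 = 442 + \frac{3047}{5} = \frac{5257}{5}$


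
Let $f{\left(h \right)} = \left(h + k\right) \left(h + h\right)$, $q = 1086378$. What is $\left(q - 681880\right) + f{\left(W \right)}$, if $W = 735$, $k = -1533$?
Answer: $-768562$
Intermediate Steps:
$f{\left(h \right)} = 2 h \left(-1533 + h\right)$ ($f{\left(h \right)} = \left(h - 1533\right) \left(h + h\right) = \left(-1533 + h\right) 2 h = 2 h \left(-1533 + h\right)$)
$\left(q - 681880\right) + f{\left(W \right)} = \left(1086378 - 681880\right) + 2 \cdot 735 \left(-1533 + 735\right) = \left(1086378 - 681880\right) + 2 \cdot 735 \left(-798\right) = 404498 - 1173060 = -768562$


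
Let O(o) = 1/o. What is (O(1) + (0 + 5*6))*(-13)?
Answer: -403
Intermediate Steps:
O(o) = 1/o
(O(1) + (0 + 5*6))*(-13) = (1/1 + (0 + 5*6))*(-13) = (1 + (0 + 30))*(-13) = (1 + 30)*(-13) = 31*(-13) = -403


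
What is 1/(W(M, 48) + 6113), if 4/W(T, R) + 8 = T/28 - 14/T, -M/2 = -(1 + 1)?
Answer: 159/971911 ≈ 0.00016360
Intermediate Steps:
M = 4 (M = -(-2)*(1 + 1) = -(-2)*2 = -2*(-2) = 4)
W(T, R) = 4/(-8 - 14/T + T/28) (W(T, R) = 4/(-8 + (T/28 - 14/T)) = 4/(-8 + (-14/T + T/28)) = 4/(-8 - 14/T + T/28))
1/(W(M, 48) + 6113) = 1/(112*4/(-392 + 4**2 - 224*4) + 6113) = 1/(112*4/(-392 + 16 - 896) + 6113) = 1/(112*4/(-1272) + 6113) = 1/(112*4*(-1/1272) + 6113) = 1/(-56/159 + 6113) = 1/(971911/159) = 159/971911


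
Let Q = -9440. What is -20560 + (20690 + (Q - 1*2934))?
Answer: -12244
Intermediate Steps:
-20560 + (20690 + (Q - 1*2934)) = -20560 + (20690 + (-9440 - 1*2934)) = -20560 + (20690 + (-9440 - 2934)) = -20560 + (20690 - 12374) = -20560 + 8316 = -12244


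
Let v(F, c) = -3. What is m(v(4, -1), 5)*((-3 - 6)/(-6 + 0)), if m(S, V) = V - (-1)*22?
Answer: 81/2 ≈ 40.500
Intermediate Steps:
m(S, V) = 22 + V (m(S, V) = V - 1*(-22) = V + 22 = 22 + V)
m(v(4, -1), 5)*((-3 - 6)/(-6 + 0)) = (22 + 5)*((-3 - 6)/(-6 + 0)) = 27*(-9/(-6)) = 27*(-9*(-1/6)) = 27*(3/2) = 81/2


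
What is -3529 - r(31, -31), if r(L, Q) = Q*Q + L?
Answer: -4521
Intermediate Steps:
r(L, Q) = L + Q² (r(L, Q) = Q² + L = L + Q²)
-3529 - r(31, -31) = -3529 - (31 + (-31)²) = -3529 - (31 + 961) = -3529 - 1*992 = -3529 - 992 = -4521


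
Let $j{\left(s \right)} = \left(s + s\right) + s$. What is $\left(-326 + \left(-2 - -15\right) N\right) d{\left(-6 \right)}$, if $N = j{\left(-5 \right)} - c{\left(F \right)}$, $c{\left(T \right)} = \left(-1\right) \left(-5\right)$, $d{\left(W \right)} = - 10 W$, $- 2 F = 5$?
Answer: $-35160$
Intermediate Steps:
$F = - \frac{5}{2}$ ($F = \left(- \frac{1}{2}\right) 5 = - \frac{5}{2} \approx -2.5$)
$c{\left(T \right)} = 5$
$j{\left(s \right)} = 3 s$ ($j{\left(s \right)} = 2 s + s = 3 s$)
$N = -20$ ($N = 3 \left(-5\right) - 5 = -15 - 5 = -20$)
$\left(-326 + \left(-2 - -15\right) N\right) d{\left(-6 \right)} = \left(-326 + \left(-2 - -15\right) \left(-20\right)\right) \left(\left(-10\right) \left(-6\right)\right) = \left(-326 + \left(-2 + 15\right) \left(-20\right)\right) 60 = \left(-326 + 13 \left(-20\right)\right) 60 = \left(-326 - 260\right) 60 = \left(-586\right) 60 = -35160$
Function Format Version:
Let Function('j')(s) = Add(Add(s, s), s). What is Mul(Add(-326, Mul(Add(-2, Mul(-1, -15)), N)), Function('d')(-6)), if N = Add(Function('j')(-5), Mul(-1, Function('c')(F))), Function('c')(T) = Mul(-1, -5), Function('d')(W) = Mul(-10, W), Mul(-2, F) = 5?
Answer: -35160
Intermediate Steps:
F = Rational(-5, 2) (F = Mul(Rational(-1, 2), 5) = Rational(-5, 2) ≈ -2.5000)
Function('c')(T) = 5
Function('j')(s) = Mul(3, s) (Function('j')(s) = Add(Mul(2, s), s) = Mul(3, s))
N = -20 (N = Add(Mul(3, -5), Mul(-1, 5)) = Add(-15, -5) = -20)
Mul(Add(-326, Mul(Add(-2, Mul(-1, -15)), N)), Function('d')(-6)) = Mul(Add(-326, Mul(Add(-2, Mul(-1, -15)), -20)), Mul(-10, -6)) = Mul(Add(-326, Mul(Add(-2, 15), -20)), 60) = Mul(Add(-326, Mul(13, -20)), 60) = Mul(Add(-326, -260), 60) = Mul(-586, 60) = -35160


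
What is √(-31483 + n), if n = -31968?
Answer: I*√63451 ≈ 251.89*I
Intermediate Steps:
√(-31483 + n) = √(-31483 - 31968) = √(-63451) = I*√63451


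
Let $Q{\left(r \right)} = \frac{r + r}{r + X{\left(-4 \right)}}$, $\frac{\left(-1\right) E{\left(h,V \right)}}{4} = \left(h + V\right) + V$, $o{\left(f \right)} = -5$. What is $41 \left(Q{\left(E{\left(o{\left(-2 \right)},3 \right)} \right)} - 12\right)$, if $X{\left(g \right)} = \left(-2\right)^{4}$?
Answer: $- \frac{1558}{3} \approx -519.33$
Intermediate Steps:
$E{\left(h,V \right)} = - 8 V - 4 h$ ($E{\left(h,V \right)} = - 4 \left(\left(h + V\right) + V\right) = - 4 \left(\left(V + h\right) + V\right) = - 4 \left(h + 2 V\right) = - 8 V - 4 h$)
$X{\left(g \right)} = 16$
$Q{\left(r \right)} = \frac{2 r}{16 + r}$ ($Q{\left(r \right)} = \frac{r + r}{r + 16} = \frac{2 r}{16 + r}$)
$41 \left(Q{\left(E{\left(o{\left(-2 \right)},3 \right)} \right)} - 12\right) = 41 \left(\frac{2 \left(\left(-8\right) 3 - -20\right)}{16 - 4} - 12\right) = 41 \left(\frac{2 \left(-24 + 20\right)}{16 + \left(-24 + 20\right)} - 12\right) = 41 \left(2 \left(-4\right) \frac{1}{16 - 4} - 12\right) = 41 \left(2 \left(-4\right) \frac{1}{12} - 12\right) = 41 \left(- \frac{2}{3} - 12\right) = 41 \left(- \frac{38}{3}\right) = - \frac{1558}{3}$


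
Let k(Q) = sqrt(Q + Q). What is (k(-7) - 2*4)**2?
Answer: (8 - I*sqrt(14))**2 ≈ 50.0 - 59.867*I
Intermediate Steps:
k(Q) = sqrt(2)*sqrt(Q) (k(Q) = sqrt(2*Q) = sqrt(2)*sqrt(Q))
(k(-7) - 2*4)**2 = (sqrt(2)*sqrt(-7) - 2*4)**2 = (sqrt(2)*(I*sqrt(7)) - 8)**2 = (I*sqrt(14) - 8)**2 = (-8 + I*sqrt(14))**2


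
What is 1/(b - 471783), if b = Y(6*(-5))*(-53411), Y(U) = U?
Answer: 1/1130547 ≈ 8.8453e-7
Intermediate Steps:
b = 1602330 (b = (6*(-5))*(-53411) = -30*(-53411) = 1602330)
1/(b - 471783) = 1/(1602330 - 471783) = 1/1130547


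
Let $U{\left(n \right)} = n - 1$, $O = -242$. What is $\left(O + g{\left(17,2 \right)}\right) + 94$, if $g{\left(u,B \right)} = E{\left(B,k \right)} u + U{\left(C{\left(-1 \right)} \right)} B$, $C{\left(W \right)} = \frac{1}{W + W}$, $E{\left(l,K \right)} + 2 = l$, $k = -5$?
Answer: $-151$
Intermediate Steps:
$E{\left(l,K \right)} = -2 + l$
$C{\left(W \right)} = \frac{1}{2 W}$
$U{\left(n \right)} = -1 + n$
$g{\left(u,B \right)} = - \frac{3 B}{2} + u \left(-2 + B\right)$ ($g{\left(u,B \right)} = \left(-2 + B\right) u + \left(-1 + \frac{1}{2 \left(-1\right)}\right) B = u \left(-2 + B\right) + \left(-1 + \frac{1}{2} \left(-1\right)\right) B = u \left(-2 + B\right) + \left(-1 - \frac{1}{2}\right) B = u \left(-2 + B\right) - \frac{3 B}{2} = - \frac{3 B}{2} + u \left(-2 + B\right)$)
$\left(O + g{\left(17,2 \right)}\right) + 94 = \left(-242 + \left(\left(- \frac{3}{2}\right) 2 + 17 \left(-2 + 2\right)\right)\right) + 94 = \left(-242 + \left(-3 + 17 \cdot 0\right)\right) + 94 = \left(-242 + \left(-3 + 0\right)\right) + 94 = \left(-242 - 3\right) + 94 = -245 + 94 = -151$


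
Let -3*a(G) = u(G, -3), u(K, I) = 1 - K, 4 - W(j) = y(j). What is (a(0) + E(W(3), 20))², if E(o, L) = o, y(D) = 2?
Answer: 25/9 ≈ 2.7778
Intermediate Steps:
W(j) = 2 (W(j) = 4 - 1*2 = 4 - 2 = 2)
a(G) = -⅓ + G/3 (a(G) = -(1 - G)/3 = -⅓ + G/3)
(a(0) + E(W(3), 20))² = ((-⅓ + (⅓)*0) + 2)² = ((-⅓ + 0) + 2)² = (-⅓ + 2)² = (5/3)² = 25/9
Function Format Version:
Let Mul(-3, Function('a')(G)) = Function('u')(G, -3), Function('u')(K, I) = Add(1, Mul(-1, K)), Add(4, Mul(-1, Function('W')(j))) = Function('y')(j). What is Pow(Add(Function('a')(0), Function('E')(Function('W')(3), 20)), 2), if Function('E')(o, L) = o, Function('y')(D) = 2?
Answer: Rational(25, 9) ≈ 2.7778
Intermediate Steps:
Function('W')(j) = 2 (Function('W')(j) = Add(4, Mul(-1, 2)) = Add(4, -2) = 2)
Function('a')(G) = Add(Rational(-1, 3), Mul(Rational(1, 3), G)) (Function('a')(G) = Mul(Rational(-1, 3), Add(1, Mul(-1, G))) = Add(Rational(-1, 3), Mul(Rational(1, 3), G)))
Pow(Add(Function('a')(0), Function('E')(Function('W')(3), 20)), 2) = Pow(Add(Add(Rational(-1, 3), Mul(Rational(1, 3), 0)), 2), 2) = Pow(Add(Add(Rational(-1, 3), 0), 2), 2) = Pow(Add(Rational(-1, 3), 2), 2) = Pow(Rational(5, 3), 2) = Rational(25, 9)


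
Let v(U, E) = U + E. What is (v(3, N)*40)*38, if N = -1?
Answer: 3040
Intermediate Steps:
v(U, E) = E + U
(v(3, N)*40)*38 = ((-1 + 3)*40)*38 = (2*40)*38 = 80*38 = 3040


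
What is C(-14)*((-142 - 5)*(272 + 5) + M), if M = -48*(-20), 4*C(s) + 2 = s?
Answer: 159036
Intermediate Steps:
C(s) = -1/2 + s/4
M = 960
C(-14)*((-142 - 5)*(272 + 5) + M) = (-1/2 + (1/4)*(-14))*((-142 - 5)*(272 + 5) + 960) = (-1/2 - 7/2)*(-147*277 + 960) = -4*(-40719 + 960) = -4*(-39759) = 159036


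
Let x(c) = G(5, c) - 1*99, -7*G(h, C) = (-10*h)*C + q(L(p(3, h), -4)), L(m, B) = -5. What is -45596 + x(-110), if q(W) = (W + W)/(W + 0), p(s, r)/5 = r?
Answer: -46481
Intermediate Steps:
p(s, r) = 5*r
q(W) = 2 (q(W) = (2*W)/W = 2)
G(h, C) = -2/7 + 10*C*h/7 (G(h, C) = -((-10*h)*C + 2)/7 = -(-10*C*h + 2)/7 = -(2 - 10*C*h)/7 = -2/7 + 10*C*h/7)
x(c) = -695/7 + 50*c/7 (x(c) = (-2/7 + (10/7)*c*5) - 1*99 = (-2/7 + 50*c/7) - 99 = -695/7 + 50*c/7)
-45596 + x(-110) = -45596 + (-695/7 + (50/7)*(-110)) = -45596 + (-695/7 - 5500/7) = -45596 - 885 = -46481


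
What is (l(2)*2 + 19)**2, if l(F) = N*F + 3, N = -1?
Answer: 441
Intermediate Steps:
l(F) = 3 - F (l(F) = -F + 3 = 3 - F)
(l(2)*2 + 19)**2 = ((3 - 1*2)*2 + 19)**2 = ((3 - 2)*2 + 19)**2 = (1*2 + 19)**2 = (2 + 19)**2 = 21**2 = 441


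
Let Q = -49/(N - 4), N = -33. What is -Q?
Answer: -49/37 ≈ -1.3243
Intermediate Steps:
Q = 49/37 (Q = -49/(-33 - 4) = -49/(-37) = -49*(-1/37) = 49/37 ≈ 1.3243)
-Q = -1*49/37 = -49/37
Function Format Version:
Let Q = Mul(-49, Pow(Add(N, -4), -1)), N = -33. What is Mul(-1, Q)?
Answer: Rational(-49, 37) ≈ -1.3243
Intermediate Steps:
Q = Rational(49, 37) (Q = Mul(-49, Pow(Add(-33, -4), -1)) = Mul(-49, Pow(-37, -1)) = Mul(-49, Rational(-1, 37)) = Rational(49, 37) ≈ 1.3243)
Mul(-1, Q) = Mul(-1, Rational(49, 37)) = Rational(-49, 37)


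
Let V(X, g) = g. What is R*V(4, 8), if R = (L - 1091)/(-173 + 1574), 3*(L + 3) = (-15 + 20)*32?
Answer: -24976/4203 ≈ -5.9424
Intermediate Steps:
L = 151/3 (L = -3 + ((-15 + 20)*32)/3 = -3 + (5*32)/3 = -3 + (⅓)*160 = -3 + 160/3 = 151/3 ≈ 50.333)
R = -3122/4203 (R = (151/3 - 1091)/(-173 + 1574) = -3122/3/1401 = -3122/3*1/1401 = -3122/4203 ≈ -0.74280)
R*V(4, 8) = -3122/4203*8 = -24976/4203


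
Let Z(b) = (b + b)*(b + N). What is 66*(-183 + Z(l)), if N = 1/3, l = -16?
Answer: 21010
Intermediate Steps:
N = 1/3 ≈ 0.33333
Z(b) = 2*b*(1/3 + b) (Z(b) = (b + b)*(b + 1/3) = (2*b)*(1/3 + b) = 2*b*(1/3 + b))
66*(-183 + Z(l)) = 66*(-183 + (2/3)*(-16)*(1 + 3*(-16))) = 66*(-183 + (2/3)*(-16)*(1 - 48)) = 66*(-183 + (2/3)*(-16)*(-47)) = 66*(-183 + 1504/3) = 66*(955/3) = 21010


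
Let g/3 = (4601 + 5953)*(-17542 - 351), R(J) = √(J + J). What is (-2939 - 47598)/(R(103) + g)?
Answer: 14315316962571/160477081435661675 + 50537*√206/320954162871323350 ≈ 8.9205e-5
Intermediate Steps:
R(J) = √2*√J (R(J) = √(2*J) = √2*√J)
g = -566528166 (g = 3*((4601 + 5953)*(-17542 - 351)) = 3*(10554*(-17893)) = 3*(-188842722) = -566528166)
(-2939 - 47598)/(R(103) + g) = (-2939 - 47598)/(√2*√103 - 566528166) = -50537/(√206 - 566528166) = -50537/(-566528166 + √206)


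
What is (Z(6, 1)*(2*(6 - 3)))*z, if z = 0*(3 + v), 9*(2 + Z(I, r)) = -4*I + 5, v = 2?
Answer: 0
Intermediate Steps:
Z(I, r) = -13/9 - 4*I/9 (Z(I, r) = -2 + (-4*I + 5)/9 = -2 + (5 - 4*I)/9 = -2 + (5/9 - 4*I/9) = -13/9 - 4*I/9)
z = 0 (z = 0*(3 + 2) = 0*5 = 0)
(Z(6, 1)*(2*(6 - 3)))*z = ((-13/9 - 4/9*6)*(2*(6 - 3)))*0 = ((-13/9 - 8/3)*(2*3))*0 = -37/9*6*0 = -74/3*0 = 0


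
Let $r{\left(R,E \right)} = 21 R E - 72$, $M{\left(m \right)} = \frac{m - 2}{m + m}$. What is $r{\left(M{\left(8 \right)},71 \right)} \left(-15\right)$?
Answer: $- \frac{58455}{8} \approx -7306.9$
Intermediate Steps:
$M{\left(m \right)} = \frac{-2 + m}{2 m}$
$r{\left(R,E \right)} = -72 + 21 E R$ ($r{\left(R,E \right)} = 21 E R - 72 = -72 + 21 E R$)
$r{\left(M{\left(8 \right)},71 \right)} \left(-15\right) = \left(-72 + 21 \cdot 71 \frac{-2 + 8}{2 \cdot 8}\right) \left(-15\right) = \left(-72 + 21 \cdot 71 \cdot \frac{1}{2} \cdot \frac{1}{8} \cdot 6\right) \left(-15\right) = \left(-72 + 21 \cdot 71 \cdot \frac{3}{8}\right) \left(-15\right) = \left(-72 + \frac{4473}{8}\right) \left(-15\right) = \frac{3897}{8} \left(-15\right) = - \frac{58455}{8}$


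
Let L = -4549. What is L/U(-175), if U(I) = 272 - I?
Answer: -4549/447 ≈ -10.177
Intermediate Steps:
L/U(-175) = -4549/(272 - 1*(-175)) = -4549/(272 + 175) = -4549/447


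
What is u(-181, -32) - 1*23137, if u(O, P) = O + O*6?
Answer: -24404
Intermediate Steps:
u(O, P) = 7*O (u(O, P) = O + 6*O = 7*O)
u(-181, -32) - 1*23137 = 7*(-181) - 1*23137 = -1267 - 23137 = -24404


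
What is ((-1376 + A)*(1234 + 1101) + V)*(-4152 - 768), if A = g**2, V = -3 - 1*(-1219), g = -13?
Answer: 13860274680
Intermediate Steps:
V = 1216 (V = -3 + 1219 = 1216)
A = 169 (A = (-13)**2 = 169)
((-1376 + A)*(1234 + 1101) + V)*(-4152 - 768) = ((-1376 + 169)*(1234 + 1101) + 1216)*(-4152 - 768) = (-1207*2335 + 1216)*(-4920) = (-2818345 + 1216)*(-4920) = -2817129*(-4920) = 13860274680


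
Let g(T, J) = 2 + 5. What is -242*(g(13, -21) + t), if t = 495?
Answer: -121484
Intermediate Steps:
g(T, J) = 7
-242*(g(13, -21) + t) = -242*(7 + 495) = -242*502 = -121484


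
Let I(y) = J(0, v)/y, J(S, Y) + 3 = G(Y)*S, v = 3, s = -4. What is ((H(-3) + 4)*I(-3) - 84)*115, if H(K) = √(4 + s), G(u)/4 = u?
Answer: -9200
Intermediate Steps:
G(u) = 4*u
H(K) = 0 (H(K) = √(4 - 4) = √0 = 0)
J(S, Y) = -3 + 4*S*Y (J(S, Y) = -3 + (4*Y)*S = -3 + 4*S*Y)
I(y) = -3/y (I(y) = (-3 + 4*0*3)/y = (-3 + 0)/y = -3/y)
((H(-3) + 4)*I(-3) - 84)*115 = ((0 + 4)*(-3/(-3)) - 84)*115 = (4*(-3*(-⅓)) - 84)*115 = (4*1 - 84)*115 = (4 - 84)*115 = -80*115 = -9200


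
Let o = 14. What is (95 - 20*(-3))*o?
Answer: 2170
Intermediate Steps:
(95 - 20*(-3))*o = (95 - 20*(-3))*14 = (95 + 60)*14 = 155*14 = 2170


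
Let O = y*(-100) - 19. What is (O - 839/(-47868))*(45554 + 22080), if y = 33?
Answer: -5372610033301/23934 ≈ -2.2448e+8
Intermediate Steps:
O = -3319 (O = 33*(-100) - 19 = -3300 - 19 = -3319)
(O - 839/(-47868))*(45554 + 22080) = (-3319 - 839/(-47868))*(45554 + 22080) = (-3319 - 839*(-1/47868))*67634 = (-3319 + 839/47868)*67634 = -158873053/47868*67634 = -5372610033301/23934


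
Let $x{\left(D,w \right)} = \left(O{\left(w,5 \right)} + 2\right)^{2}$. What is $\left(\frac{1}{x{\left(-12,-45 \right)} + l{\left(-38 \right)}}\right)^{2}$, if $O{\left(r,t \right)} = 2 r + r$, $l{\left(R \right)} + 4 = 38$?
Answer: $\frac{1}{314104729} \approx 3.1837 \cdot 10^{-9}$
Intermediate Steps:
$l{\left(R \right)} = 34$ ($l{\left(R \right)} = -4 + 38 = 34$)
$O{\left(r,t \right)} = 3 r$
$x{\left(D,w \right)} = \left(2 + 3 w\right)^{2}$ ($x{\left(D,w \right)} = \left(3 w + 2\right)^{2} = \left(2 + 3 w\right)^{2}$)
$\left(\frac{1}{x{\left(-12,-45 \right)} + l{\left(-38 \right)}}\right)^{2} = \left(\frac{1}{\left(2 + 3 \left(-45\right)\right)^{2} + 34}\right)^{2} = \left(\frac{1}{\left(2 - 135\right)^{2} + 34}\right)^{2} = \left(\frac{1}{\left(-133\right)^{2} + 34}\right)^{2} = \left(\frac{1}{17689 + 34}\right)^{2} = \left(\frac{1}{17723}\right)^{2} = \frac{1}{314104729}$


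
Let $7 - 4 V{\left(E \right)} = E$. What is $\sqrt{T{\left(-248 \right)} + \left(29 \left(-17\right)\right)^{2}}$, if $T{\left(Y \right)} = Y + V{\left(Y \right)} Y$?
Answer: $\sqrt{226991} \approx 476.44$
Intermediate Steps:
$V{\left(E \right)} = \frac{7}{4} - \frac{E}{4}$
$T{\left(Y \right)} = Y + Y \left(\frac{7}{4} - \frac{Y}{4}\right)$ ($T{\left(Y \right)} = Y + \left(\frac{7}{4} - \frac{Y}{4}\right) Y = Y + Y \left(\frac{7}{4} - \frac{Y}{4}\right)$)
$\sqrt{T{\left(-248 \right)} + \left(29 \left(-17\right)\right)^{2}} = \sqrt{\frac{1}{4} \left(-248\right) \left(11 - -248\right) + \left(29 \left(-17\right)\right)^{2}} = \sqrt{\frac{1}{4} \left(-248\right) \left(11 + 248\right) + \left(-493\right)^{2}} = \sqrt{\frac{1}{4} \left(-248\right) 259 + 243049} = \sqrt{-16058 + 243049} = \sqrt{226991}$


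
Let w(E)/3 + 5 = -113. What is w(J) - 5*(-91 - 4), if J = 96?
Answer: 121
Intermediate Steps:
w(E) = -354 (w(E) = -15 + 3*(-113) = -15 - 339 = -354)
w(J) - 5*(-91 - 4) = -354 - 5*(-91 - 4) = -354 - 5*(-95) = -354 - 1*(-475) = -354 + 475 = 121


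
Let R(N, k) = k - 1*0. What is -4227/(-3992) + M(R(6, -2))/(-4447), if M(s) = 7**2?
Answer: 18601861/17752424 ≈ 1.0478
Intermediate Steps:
R(N, k) = k (R(N, k) = k + 0 = k)
M(s) = 49
-4227/(-3992) + M(R(6, -2))/(-4447) = -4227/(-3992) + 49/(-4447) = -4227*(-1/3992) + 49*(-1/4447) = 4227/3992 - 49/4447 = 18601861/17752424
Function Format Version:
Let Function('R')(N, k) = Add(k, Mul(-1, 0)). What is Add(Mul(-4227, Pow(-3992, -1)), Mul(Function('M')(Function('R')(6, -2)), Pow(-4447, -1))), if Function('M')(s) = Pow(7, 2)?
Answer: Rational(18601861, 17752424) ≈ 1.0478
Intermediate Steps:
Function('R')(N, k) = k (Function('R')(N, k) = Add(k, 0) = k)
Function('M')(s) = 49
Add(Mul(-4227, Pow(-3992, -1)), Mul(Function('M')(Function('R')(6, -2)), Pow(-4447, -1))) = Add(Mul(-4227, Pow(-3992, -1)), Mul(49, Pow(-4447, -1))) = Add(Mul(-4227, Rational(-1, 3992)), Mul(49, Rational(-1, 4447))) = Add(Rational(4227, 3992), Rational(-49, 4447)) = Rational(18601861, 17752424)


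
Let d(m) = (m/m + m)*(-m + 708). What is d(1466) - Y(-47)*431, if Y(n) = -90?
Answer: -1073196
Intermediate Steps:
d(m) = (1 + m)*(708 - m)
d(1466) - Y(-47)*431 = (708 - 1*1466² + 707*1466) - (-90)*431 = (708 - 1*2149156 + 1036462) - 1*(-38790) = (708 - 2149156 + 1036462) + 38790 = -1111986 + 38790 = -1073196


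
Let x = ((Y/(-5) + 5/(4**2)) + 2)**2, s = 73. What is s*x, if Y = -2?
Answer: 3437497/6400 ≈ 537.11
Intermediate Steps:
x = 47089/6400 (x = ((-2/(-5) + 5/(4**2)) + 2)**2 = ((-2*(-1/5) + 5/16) + 2)**2 = ((2/5 + 5*(1/16)) + 2)**2 = ((2/5 + 5/16) + 2)**2 = (57/80 + 2)**2 = (217/80)**2 = 47089/6400 ≈ 7.3577)
s*x = 73*(47089/6400) = 3437497/6400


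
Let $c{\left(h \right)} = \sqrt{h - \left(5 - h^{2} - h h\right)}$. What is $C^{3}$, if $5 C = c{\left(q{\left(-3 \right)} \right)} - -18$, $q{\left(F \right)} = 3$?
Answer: $\frac{10648}{125} \approx 85.184$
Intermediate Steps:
$c{\left(h \right)} = \sqrt{-5 + h + 2 h^{2}}$ ($c{\left(h \right)} = \sqrt{h + \left(\left(h^{2} + h^{2}\right) - 5\right)} = \sqrt{h + \left(2 h^{2} - 5\right)} = \sqrt{h + \left(-5 + 2 h^{2}\right)} = \sqrt{-5 + h + 2 h^{2}}$)
$C = \frac{22}{5}$ ($C = \frac{\sqrt{-5 + 3 + 2 \cdot 3^{2}} - -18}{5} = \frac{\sqrt{-5 + 3 + 2 \cdot 9} + 18}{5} = \frac{\sqrt{-5 + 3 + 18} + 18}{5} = \frac{\sqrt{16} + 18}{5} = \frac{4 + 18}{5} = \frac{1}{5} \cdot 22 = \frac{22}{5} \approx 4.4$)
$C^{3} = \left(\frac{22}{5}\right)^{3} = \frac{10648}{125}$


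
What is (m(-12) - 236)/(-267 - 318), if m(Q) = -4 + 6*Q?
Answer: 8/15 ≈ 0.53333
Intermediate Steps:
(m(-12) - 236)/(-267 - 318) = ((-4 + 6*(-12)) - 236)/(-267 - 318) = ((-4 - 72) - 236)/(-585) = (-76 - 236)*(-1/585) = -312*(-1/585) = 8/15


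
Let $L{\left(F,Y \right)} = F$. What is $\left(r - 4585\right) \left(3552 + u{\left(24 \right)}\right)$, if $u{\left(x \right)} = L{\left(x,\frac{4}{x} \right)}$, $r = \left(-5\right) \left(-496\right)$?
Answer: $-7527480$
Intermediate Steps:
$r = 2480$
$u{\left(x \right)} = x$
$\left(r - 4585\right) \left(3552 + u{\left(24 \right)}\right) = \left(2480 - 4585\right) \left(3552 + 24\right) = \left(-2105\right) 3576 = -7527480$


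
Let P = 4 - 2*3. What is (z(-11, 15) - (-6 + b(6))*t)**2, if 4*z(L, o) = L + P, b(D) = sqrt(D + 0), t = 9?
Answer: 48985/16 - 1827*sqrt(6)/2 ≈ 823.95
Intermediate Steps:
P = -2 (P = 4 - 6 = -2)
b(D) = sqrt(D)
z(L, o) = -1/2 + L/4 (z(L, o) = (L - 2)/4 = (-2 + L)/4 = -1/2 + L/4)
(z(-11, 15) - (-6 + b(6))*t)**2 = ((-1/2 + (1/4)*(-11)) - (-6 + sqrt(6))*9)**2 = ((-1/2 - 11/4) - (-54 + 9*sqrt(6)))**2 = (-13/4 + (54 - 9*sqrt(6)))**2 = (203/4 - 9*sqrt(6))**2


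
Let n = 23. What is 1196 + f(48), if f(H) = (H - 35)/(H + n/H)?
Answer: 214132/179 ≈ 1196.3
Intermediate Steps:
f(H) = (-35 + H)/(H + 23/H) (f(H) = (H - 35)/(H + 23/H) = (-35 + H)/(H + 23/H))
1196 + f(48) = 1196 + 48*(-35 + 48)/(23 + 48²) = 1196 + 48*13/(23 + 2304) = 1196 + 48*13/2327 = 1196 + 48*(1/2327)*13 = 1196 + 48/179 = 214132/179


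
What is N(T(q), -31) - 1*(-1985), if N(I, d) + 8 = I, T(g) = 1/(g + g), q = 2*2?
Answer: 15817/8 ≈ 1977.1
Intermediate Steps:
q = 4
T(g) = 1/(2*g)
N(I, d) = -8 + I
N(T(q), -31) - 1*(-1985) = (-8 + (½)/4) - 1*(-1985) = (-8 + (½)*(¼)) + 1985 = (-8 + ⅛) + 1985 = -63/8 + 1985 = 15817/8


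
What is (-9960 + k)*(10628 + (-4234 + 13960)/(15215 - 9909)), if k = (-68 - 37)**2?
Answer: 30034008555/2653 ≈ 1.1321e+7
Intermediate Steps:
k = 11025 (k = (-105)**2 = 11025)
(-9960 + k)*(10628 + (-4234 + 13960)/(15215 - 9909)) = (-9960 + 11025)*(10628 + (-4234 + 13960)/(15215 - 9909)) = 1065*(10628 + 9726/5306) = 1065*(10628 + 9726*(1/5306)) = 1065*(10628 + 4863/2653) = 1065*(28200947/2653) = 30034008555/2653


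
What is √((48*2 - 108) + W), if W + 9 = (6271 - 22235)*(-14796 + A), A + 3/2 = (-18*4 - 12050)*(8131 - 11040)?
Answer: I*√562700676403 ≈ 7.5013e+5*I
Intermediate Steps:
A = 70525793/2 (A = -3/2 + (-18*4 - 12050)*(8131 - 11040) = -3/2 + (-72 - 12050)*(-2909) = -3/2 - 12122*(-2909) = -3/2 + 35262898 = 70525793/2 ≈ 3.5263e+7)
W = -562700676391 (W = -9 + (6271 - 22235)*(-14796 + 70525793/2) = -9 - 15964*70496201/2 = -9 - 562700676382 = -562700676391)
√((48*2 - 108) + W) = √((48*2 - 108) - 562700676391) = √((96 - 108) - 562700676391) = √(-12 - 562700676391) = √(-562700676403) = I*√562700676403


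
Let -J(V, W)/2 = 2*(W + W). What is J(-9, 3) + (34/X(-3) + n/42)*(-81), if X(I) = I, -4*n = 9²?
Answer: 52251/56 ≈ 933.05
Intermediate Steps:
n = -81/4 (n = -¼*9² = -¼*81 = -81/4 ≈ -20.250)
J(V, W) = -8*W (J(V, W) = -4*(W + W) = -4*2*W = -8*W)
J(-9, 3) + (34/X(-3) + n/42)*(-81) = -8*3 + (34/(-3) - 81/4/42)*(-81) = -24 + (34*(-⅓) - 81/4*1/42)*(-81) = -24 + (-34/3 - 27/56)*(-81) = -24 - 1985/168*(-81) = -24 + 53595/56 = 52251/56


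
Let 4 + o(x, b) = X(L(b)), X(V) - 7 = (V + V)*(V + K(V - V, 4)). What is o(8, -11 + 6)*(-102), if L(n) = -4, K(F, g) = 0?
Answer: -3570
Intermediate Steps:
X(V) = 7 + 2*V² (X(V) = 7 + (V + V)*(V + 0) = 7 + (2*V)*V = 7 + 2*V²)
o(x, b) = 35 (o(x, b) = -4 + (7 + 2*(-4)²) = -4 + (7 + 2*16) = -4 + (7 + 32) = -4 + 39 = 35)
o(8, -11 + 6)*(-102) = 35*(-102) = -3570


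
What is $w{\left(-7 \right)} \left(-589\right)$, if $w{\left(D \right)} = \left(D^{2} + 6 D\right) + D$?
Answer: $0$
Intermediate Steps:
$w{\left(D \right)} = D^{2} + 7 D$
$w{\left(-7 \right)} \left(-589\right) = - 7 \left(7 - 7\right) \left(-589\right) = \left(-7\right) 0 \left(-589\right) = 0 \left(-589\right) = 0$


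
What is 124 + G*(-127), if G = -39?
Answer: 5077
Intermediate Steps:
124 + G*(-127) = 124 - 39*(-127) = 124 + 4953 = 5077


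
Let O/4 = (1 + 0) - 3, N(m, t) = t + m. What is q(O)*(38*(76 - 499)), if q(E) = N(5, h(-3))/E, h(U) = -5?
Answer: 0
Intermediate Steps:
N(m, t) = m + t
O = -8 (O = 4*((1 + 0) - 3) = 4*(1 - 3) = 4*(-2) = -8)
q(E) = 0 (q(E) = (5 - 5)/E = 0/E = 0)
q(O)*(38*(76 - 499)) = 0*(38*(76 - 499)) = 0*(38*(-423)) = 0*(-16074) = 0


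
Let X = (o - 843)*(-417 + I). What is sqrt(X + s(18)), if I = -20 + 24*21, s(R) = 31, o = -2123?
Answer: I*sqrt(198691) ≈ 445.75*I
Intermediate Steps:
I = 484 (I = -20 + 504 = 484)
X = -198722 (X = (-2123 - 843)*(-417 + 484) = -2966*67 = -198722)
sqrt(X + s(18)) = sqrt(-198722 + 31) = sqrt(-198691) = I*sqrt(198691)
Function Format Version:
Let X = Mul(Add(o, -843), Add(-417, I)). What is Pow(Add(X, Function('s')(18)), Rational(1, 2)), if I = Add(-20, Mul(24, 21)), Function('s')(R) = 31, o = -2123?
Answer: Mul(I, Pow(198691, Rational(1, 2))) ≈ Mul(445.75, I)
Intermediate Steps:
I = 484 (I = Add(-20, 504) = 484)
X = -198722 (X = Mul(Add(-2123, -843), Add(-417, 484)) = Mul(-2966, 67) = -198722)
Pow(Add(X, Function('s')(18)), Rational(1, 2)) = Pow(Add(-198722, 31), Rational(1, 2)) = Pow(-198691, Rational(1, 2)) = Mul(I, Pow(198691, Rational(1, 2)))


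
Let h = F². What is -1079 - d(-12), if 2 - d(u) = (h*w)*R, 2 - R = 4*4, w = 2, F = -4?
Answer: -1529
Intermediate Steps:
R = -14 (R = 2 - 4*4 = 2 - 1*16 = 2 - 16 = -14)
h = 16 (h = (-4)² = 16)
d(u) = 450 (d(u) = 2 - 16*2*(-14) = 2 - 32*(-14) = 2 - 1*(-448) = 2 + 448 = 450)
-1079 - d(-12) = -1079 - 1*450 = -1079 - 450 = -1529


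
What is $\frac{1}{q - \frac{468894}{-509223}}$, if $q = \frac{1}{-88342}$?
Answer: $\frac{14995259422}{13807508175} \approx 1.086$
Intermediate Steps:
$q = - \frac{1}{88342} \approx -1.132 \cdot 10^{-5}$
$\frac{1}{q - \frac{468894}{-509223}} = \frac{1}{- \frac{1}{88342} - \frac{468894}{-509223}} = \frac{1}{- \frac{1}{88342} - - \frac{156298}{169741}} = \frac{1}{- \frac{1}{88342} + \frac{156298}{169741}} = \frac{1}{\frac{13807508175}{14995259422}} = \frac{14995259422}{13807508175}$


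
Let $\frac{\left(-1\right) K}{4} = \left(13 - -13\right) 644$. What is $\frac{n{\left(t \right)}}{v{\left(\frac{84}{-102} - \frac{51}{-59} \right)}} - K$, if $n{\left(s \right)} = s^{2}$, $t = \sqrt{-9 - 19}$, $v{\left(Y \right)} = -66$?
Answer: $\frac{2210222}{33} \approx 66976.0$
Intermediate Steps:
$t = 2 i \sqrt{7}$ ($t = \sqrt{-28} = 2 i \sqrt{7} \approx 5.2915 i$)
$K = -66976$ ($K = - 4 \left(13 - -13\right) 644 = - 4 \left(13 + 13\right) 644 = - 4 \cdot 26 \cdot 644 = \left(-4\right) 16744 = -66976$)
$\frac{n{\left(t \right)}}{v{\left(\frac{84}{-102} - \frac{51}{-59} \right)}} - K = \frac{\left(2 i \sqrt{7}\right)^{2}}{-66} - -66976 = \left(-28\right) \left(- \frac{1}{66}\right) + 66976 = \frac{14}{33} + 66976 = \frac{2210222}{33}$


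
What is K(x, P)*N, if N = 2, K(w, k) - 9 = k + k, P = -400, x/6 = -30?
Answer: -1582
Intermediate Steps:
x = -180 (x = 6*(-30) = -180)
K(w, k) = 9 + 2*k (K(w, k) = 9 + (k + k) = 9 + 2*k)
K(x, P)*N = (9 + 2*(-400))*2 = (9 - 800)*2 = -791*2 = -1582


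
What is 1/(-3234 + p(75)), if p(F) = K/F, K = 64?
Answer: -75/242486 ≈ -0.00030930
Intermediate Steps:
p(F) = 64/F
1/(-3234 + p(75)) = 1/(-3234 + 64/75) = 1/(-242486/75) = -75/242486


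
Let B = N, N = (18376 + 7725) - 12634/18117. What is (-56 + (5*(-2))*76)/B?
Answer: -14783472/472859183 ≈ -0.031264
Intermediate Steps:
N = 472859183/18117 (N = 26101 - 12634*1/18117 = 26101 - 12634/18117 = 472859183/18117 ≈ 26100.)
B = 472859183/18117 ≈ 26100.
(-56 + (5*(-2))*76)/B = (-56 + (5*(-2))*76)/(472859183/18117) = (-56 - 10*76)*(18117/472859183) = (-56 - 760)*(18117/472859183) = -816*18117/472859183 = -14783472/472859183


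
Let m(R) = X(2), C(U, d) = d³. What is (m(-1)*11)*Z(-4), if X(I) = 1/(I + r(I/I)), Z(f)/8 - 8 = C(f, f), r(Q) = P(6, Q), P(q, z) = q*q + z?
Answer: -4928/39 ≈ -126.36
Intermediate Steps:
P(q, z) = z + q² (P(q, z) = q² + z = z + q²)
r(Q) = 36 + Q (r(Q) = Q + 6² = Q + 36 = 36 + Q)
Z(f) = 64 + 8*f³
X(I) = 1/(37 + I) (X(I) = 1/(I + (36 + I/I)) = 1/(I + (36 + 1)) = 1/(I + 37) = 1/(37 + I))
m(R) = 1/39 (m(R) = 1/(37 + 2) = 1/39)
(m(-1)*11)*Z(-4) = ((1/39)*11)*(64 + 8*(-4)³) = 11*(64 + 8*(-64))/39 = 11*(64 - 512)/39 = (11/39)*(-448) = -4928/39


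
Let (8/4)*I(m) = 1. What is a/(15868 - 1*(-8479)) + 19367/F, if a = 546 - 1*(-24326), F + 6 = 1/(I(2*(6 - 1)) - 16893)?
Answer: -15925543418101/4935429064 ≈ -3226.8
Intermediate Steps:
I(m) = ½ (I(m) = (½)*1 = ½)
F = -202712/33785 (F = -6 + 1/(½ - 16893) = -6 + 1/(-33785/2) = -6 - 2/33785 = -202712/33785 ≈ -6.0001)
a = 24872 (a = 546 + 24326 = 24872)
a/(15868 - 1*(-8479)) + 19367/F = 24872/(15868 - 1*(-8479)) + 19367/(-202712/33785) = 24872/(15868 + 8479) + 19367*(-33785/202712) = 24872/24347 - 654314095/202712 = -15925543418101/4935429064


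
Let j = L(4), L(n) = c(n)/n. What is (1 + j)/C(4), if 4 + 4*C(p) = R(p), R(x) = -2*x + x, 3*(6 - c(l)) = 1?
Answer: -29/24 ≈ -1.2083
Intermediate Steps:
c(l) = 17/3 (c(l) = 6 - ⅓*1 = 6 - ⅓ = 17/3)
R(x) = -x
L(n) = 17/(3*n)
C(p) = -1 - p/4 (C(p) = -1 + (-p)/4 = -1 - p/4)
j = 17/12 (j = (17/3)/4 = (17/3)*(¼) = 17/12 ≈ 1.4167)
(1 + j)/C(4) = (1 + 17/12)/(-1 - ¼*4) = (29/12)/(-1 - 1) = (29/12)/(-2) = -½*29/12 = -29/24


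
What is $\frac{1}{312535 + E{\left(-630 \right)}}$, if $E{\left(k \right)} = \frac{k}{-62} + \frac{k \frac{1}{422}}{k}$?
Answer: $\frac{13082}{4088715831} \approx 3.1995 \cdot 10^{-6}$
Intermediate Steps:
$E{\left(k \right)} = \frac{1}{422} - \frac{k}{62}$ ($E{\left(k \right)} = k \left(- \frac{1}{62}\right) + \frac{k \frac{1}{422}}{k} = - \frac{k}{62} + \frac{\frac{1}{422} k}{k} = - \frac{k}{62} + \frac{1}{422} = \frac{1}{422} - \frac{k}{62}$)
$\frac{1}{312535 + E{\left(-630 \right)}} = \frac{1}{312535 + \left(\frac{1}{422} - - \frac{315}{31}\right)} = \frac{1}{312535 + \left(\frac{1}{422} + \frac{315}{31}\right)} = \frac{1}{312535 + \frac{132961}{13082}} = \frac{1}{\frac{4088715831}{13082}} = \frac{13082}{4088715831}$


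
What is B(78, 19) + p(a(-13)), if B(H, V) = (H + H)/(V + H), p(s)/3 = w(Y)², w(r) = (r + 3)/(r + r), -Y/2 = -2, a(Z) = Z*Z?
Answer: 24243/6208 ≈ 3.9051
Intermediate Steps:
a(Z) = Z²
Y = 4 (Y = -2*(-2) = 4)
w(r) = (3 + r)/(2*r) (w(r) = (3 + r)/((2*r)) = (3 + r)*(1/(2*r)) = (3 + r)/(2*r))
p(s) = 147/64 (p(s) = 3*((½)*(3 + 4)/4)² = 3*((½)*(¼)*7)² = 3*(7/8)² = 3*(49/64) = 147/64)
B(H, V) = 2*H/(H + V) (B(H, V) = (2*H)/(H + V) = 2*H/(H + V))
B(78, 19) + p(a(-13)) = 2*78/(78 + 19) + 147/64 = 2*78/97 + 147/64 = 2*78*(1/97) + 147/64 = 156/97 + 147/64 = 24243/6208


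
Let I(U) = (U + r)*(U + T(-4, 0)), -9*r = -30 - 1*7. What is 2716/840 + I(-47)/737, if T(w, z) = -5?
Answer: 415187/66330 ≈ 6.2594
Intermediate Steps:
r = 37/9 (r = -(-30 - 1*7)/9 = -(-30 - 7)/9 = -⅑*(-37) = 37/9 ≈ 4.1111)
I(U) = (-5 + U)*(37/9 + U) (I(U) = (U + 37/9)*(U - 5) = (37/9 + U)*(-5 + U) = (-5 + U)*(37/9 + U))
2716/840 + I(-47)/737 = 2716/840 + (-185/9 + (-47)² - 8/9*(-47))/737 = 2716*(1/840) + (-185/9 + 2209 + 376/9)*(1/737) = 97/30 + (20072/9)*(1/737) = 97/30 + 20072/6633 = 415187/66330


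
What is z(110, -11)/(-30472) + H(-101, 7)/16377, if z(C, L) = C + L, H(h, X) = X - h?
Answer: 556551/166346648 ≈ 0.0033457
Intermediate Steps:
z(110, -11)/(-30472) + H(-101, 7)/16377 = (110 - 11)/(-30472) + (7 - 1*(-101))/16377 = 99*(-1/30472) + (7 + 101)*(1/16377) = -99/30472 + 108*(1/16377) = -99/30472 + 36/5459 = 556551/166346648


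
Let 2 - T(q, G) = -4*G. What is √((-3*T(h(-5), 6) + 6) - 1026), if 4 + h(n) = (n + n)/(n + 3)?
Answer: 3*I*√122 ≈ 33.136*I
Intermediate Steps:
h(n) = -4 + 2*n/(3 + n) (h(n) = -4 + (n + n)/(n + 3) = -4 + (2*n)/(3 + n) = -4 + 2*n/(3 + n))
T(q, G) = 2 + 4*G (T(q, G) = 2 - (-4)*G = 2 + 4*G)
√((-3*T(h(-5), 6) + 6) - 1026) = √((-3*(2 + 4*6) + 6) - 1026) = √((-3*(2 + 24) + 6) - 1026) = √((-3*26 + 6) - 1026) = √((-78 + 6) - 1026) = √(-72 - 1026) = √(-1098) = 3*I*√122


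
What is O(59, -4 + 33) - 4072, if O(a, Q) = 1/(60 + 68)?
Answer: -521215/128 ≈ -4072.0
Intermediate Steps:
O(a, Q) = 1/128
O(59, -4 + 33) - 4072 = 1/128 - 4072 = -521215/128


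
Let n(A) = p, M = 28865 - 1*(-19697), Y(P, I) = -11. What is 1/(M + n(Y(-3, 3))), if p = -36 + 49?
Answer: 1/48575 ≈ 2.0587e-5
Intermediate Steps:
p = 13
M = 48562 (M = 28865 + 19697 = 48562)
n(A) = 13
1/(M + n(Y(-3, 3))) = 1/(48562 + 13) = 1/48575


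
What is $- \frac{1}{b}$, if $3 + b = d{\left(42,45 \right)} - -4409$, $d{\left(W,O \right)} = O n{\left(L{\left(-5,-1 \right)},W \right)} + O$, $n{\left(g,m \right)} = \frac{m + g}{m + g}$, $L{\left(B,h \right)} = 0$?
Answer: $- \frac{1}{4496} \approx -0.00022242$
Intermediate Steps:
$n{\left(g,m \right)} = 1$ ($n{\left(g,m \right)} = \frac{g + m}{g + m} = 1$)
$d{\left(W,O \right)} = 2 O$ ($d{\left(W,O \right)} = O 1 + O = O + O = 2 O$)
$b = 4496$ ($b = -3 + \left(2 \cdot 45 - -4409\right) = -3 + \left(90 + 4409\right) = -3 + 4499 = 4496$)
$- \frac{1}{b} = - \frac{1}{4496}$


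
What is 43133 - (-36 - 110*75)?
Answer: 51419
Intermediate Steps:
43133 - (-36 - 110*75) = 43133 - (-36 - 8250) = 43133 - 1*(-8286) = 43133 + 8286 = 51419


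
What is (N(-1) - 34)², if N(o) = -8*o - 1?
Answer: 729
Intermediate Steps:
N(o) = -1 - 8*o
(N(-1) - 34)² = ((-1 - 8*(-1)) - 34)² = ((-1 + 8) - 34)² = (7 - 34)² = (-27)² = 729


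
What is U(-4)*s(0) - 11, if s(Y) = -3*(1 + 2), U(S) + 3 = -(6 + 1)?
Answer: 79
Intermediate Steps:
U(S) = -10 (U(S) = -3 - (6 + 1) = -3 - 1*7 = -3 - 7 = -10)
s(Y) = -9 (s(Y) = -3*3 = -9)
U(-4)*s(0) - 11 = -10*(-9) - 11 = 90 - 11 = 79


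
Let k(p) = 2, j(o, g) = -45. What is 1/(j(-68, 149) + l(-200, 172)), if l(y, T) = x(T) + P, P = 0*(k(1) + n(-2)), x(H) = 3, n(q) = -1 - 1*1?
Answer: -1/42 ≈ -0.023810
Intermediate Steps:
n(q) = -2 (n(q) = -1 - 1 = -2)
P = 0 (P = 0*(2 - 2) = 0*0 = 0)
l(y, T) = 3 (l(y, T) = 3 + 0 = 3)
1/(j(-68, 149) + l(-200, 172)) = 1/(-45 + 3) = 1/(-42) = -1/42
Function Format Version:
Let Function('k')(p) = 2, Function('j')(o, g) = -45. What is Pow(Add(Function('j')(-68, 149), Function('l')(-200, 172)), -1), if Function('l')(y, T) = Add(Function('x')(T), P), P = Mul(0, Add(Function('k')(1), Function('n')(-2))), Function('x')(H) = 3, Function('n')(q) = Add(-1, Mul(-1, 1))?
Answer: Rational(-1, 42) ≈ -0.023810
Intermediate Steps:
Function('n')(q) = -2 (Function('n')(q) = Add(-1, -1) = -2)
P = 0 (P = Mul(0, Add(2, -2)) = Mul(0, 0) = 0)
Function('l')(y, T) = 3 (Function('l')(y, T) = Add(3, 0) = 3)
Pow(Add(Function('j')(-68, 149), Function('l')(-200, 172)), -1) = Pow(Add(-45, 3), -1) = Pow(-42, -1) = Rational(-1, 42)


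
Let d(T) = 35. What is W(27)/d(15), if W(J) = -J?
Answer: -27/35 ≈ -0.77143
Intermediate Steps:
W(27)/d(15) = -1*27/35 = -27*1/35 = -27/35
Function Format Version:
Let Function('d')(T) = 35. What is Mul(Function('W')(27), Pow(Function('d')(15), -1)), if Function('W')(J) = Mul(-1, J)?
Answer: Rational(-27, 35) ≈ -0.77143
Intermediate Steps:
Mul(Function('W')(27), Pow(Function('d')(15), -1)) = Mul(Mul(-1, 27), Pow(35, -1)) = Mul(-27, Rational(1, 35)) = Rational(-27, 35)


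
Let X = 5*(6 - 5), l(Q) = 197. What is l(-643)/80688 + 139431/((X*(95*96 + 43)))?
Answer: 11259434083/3696720720 ≈ 3.0458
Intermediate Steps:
X = 5 (X = 5*1 = 5)
l(-643)/80688 + 139431/((X*(95*96 + 43))) = 197/80688 + 139431/((5*(95*96 + 43))) = 197*(1/80688) + 139431/((5*(9120 + 43))) = 197/80688 + 139431/((5*9163)) = 197/80688 + 139431/45815 = 11259434083/3696720720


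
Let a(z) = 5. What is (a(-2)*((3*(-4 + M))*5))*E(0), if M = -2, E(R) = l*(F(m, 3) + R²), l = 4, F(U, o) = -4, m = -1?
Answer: 7200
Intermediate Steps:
E(R) = -16 + 4*R² (E(R) = 4*(-4 + R²) = -16 + 4*R²)
(a(-2)*((3*(-4 + M))*5))*E(0) = (5*((3*(-4 - 2))*5))*(-16 + 4*0²) = (5*((3*(-6))*5))*(-16 + 4*0) = (5*(-18*5))*(-16 + 0) = (5*(-90))*(-16) = -450*(-16) = 7200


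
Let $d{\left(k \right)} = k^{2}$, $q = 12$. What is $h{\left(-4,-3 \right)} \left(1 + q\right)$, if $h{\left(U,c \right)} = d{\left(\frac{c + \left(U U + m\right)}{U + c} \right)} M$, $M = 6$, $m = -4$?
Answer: $\frac{6318}{49} \approx 128.94$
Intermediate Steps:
$h{\left(U,c \right)} = \frac{6 \left(-4 + c + U^{2}\right)^{2}}{\left(U + c\right)^{2}}$ ($h{\left(U,c \right)} = \left(\frac{c + \left(U U - 4\right)}{U + c}\right)^{2} \cdot 6 = \left(\frac{c + \left(U^{2} - 4\right)}{U + c}\right)^{2} \cdot 6 = \left(\frac{c + \left(-4 + U^{2}\right)}{U + c}\right)^{2} \cdot 6 = \left(\frac{-4 + c + U^{2}}{U + c}\right)^{2} \cdot 6 = \frac{\left(-4 + c + U^{2}\right)^{2}}{\left(U + c\right)^{2}} \cdot 6 = \frac{6 \left(-4 + c + U^{2}\right)^{2}}{\left(U + c\right)^{2}}$)
$h{\left(-4,-3 \right)} \left(1 + q\right) = \frac{6 \left(-4 - 3 + \left(-4\right)^{2}\right)^{2}}{\left(-4 - 3\right)^{2}} \left(1 + 12\right) = \frac{6 \left(-4 - 3 + 16\right)^{2}}{49} \cdot 13 = 6 \cdot \frac{1}{49} \cdot 9^{2} \cdot 13 = 6 \cdot \frac{1}{49} \cdot 81 \cdot 13 = \frac{486}{49} \cdot 13 = \frac{6318}{49}$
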